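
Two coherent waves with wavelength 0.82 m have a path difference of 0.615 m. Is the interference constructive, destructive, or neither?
neither (partial) — path difference = 0.75λ, neither a whole number of wavelengths nor an odd multiple of λ/2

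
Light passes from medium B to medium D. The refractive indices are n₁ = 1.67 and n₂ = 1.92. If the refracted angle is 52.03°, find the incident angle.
sin θ₁ = (n₂/n₁)·sin θ₂ → θ₁ = 65.01°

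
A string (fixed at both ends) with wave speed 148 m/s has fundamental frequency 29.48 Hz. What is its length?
L = v/(2f₁) = 2.51 m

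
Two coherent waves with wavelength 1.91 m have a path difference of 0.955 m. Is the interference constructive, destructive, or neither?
destructive — path difference = 0.5λ, an odd multiple of λ/2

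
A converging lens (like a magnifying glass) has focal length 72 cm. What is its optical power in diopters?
P = 1/f = 1.389 D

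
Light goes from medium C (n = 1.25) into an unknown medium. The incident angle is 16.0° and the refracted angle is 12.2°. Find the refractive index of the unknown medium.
n₂ = n₁·sin θ₁ / sin θ₂ = 1.63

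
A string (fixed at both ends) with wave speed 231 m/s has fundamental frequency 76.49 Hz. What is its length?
L = v/(2f₁) = 1.51 m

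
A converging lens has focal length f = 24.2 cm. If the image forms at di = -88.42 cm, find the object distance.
1/do = 1/f − 1/di → do = 19 cm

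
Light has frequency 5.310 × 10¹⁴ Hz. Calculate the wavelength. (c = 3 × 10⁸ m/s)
λ = c/f = 565 nm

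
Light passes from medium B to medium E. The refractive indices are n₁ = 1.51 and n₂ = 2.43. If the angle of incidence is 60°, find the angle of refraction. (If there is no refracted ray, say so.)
sin θ₂ = (n₁/n₂)·sin θ₁ = 0.5381 → θ₂ = 32.56°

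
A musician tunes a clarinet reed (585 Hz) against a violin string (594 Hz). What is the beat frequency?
9 Hz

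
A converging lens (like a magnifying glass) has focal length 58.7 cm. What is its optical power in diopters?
P = 1/f = 1.704 D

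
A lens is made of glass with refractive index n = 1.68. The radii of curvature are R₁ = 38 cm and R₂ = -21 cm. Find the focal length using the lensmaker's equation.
1/f = (n − 1)(1/R₁ − 1/R₂) → f = 19.89 cm (converging lens)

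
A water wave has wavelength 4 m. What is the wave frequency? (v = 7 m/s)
f = v/λ = 1.75 Hz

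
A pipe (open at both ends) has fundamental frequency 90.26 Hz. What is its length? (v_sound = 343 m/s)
L = v/(2f₁) = 1.9 m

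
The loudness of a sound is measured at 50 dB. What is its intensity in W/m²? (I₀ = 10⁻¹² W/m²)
I = I₀·10^(β/10) = 1.00 × 10⁻⁷ W/m²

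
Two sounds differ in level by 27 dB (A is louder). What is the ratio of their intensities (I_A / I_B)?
I_A/I_B = 10^(Δβ/10) = 501.2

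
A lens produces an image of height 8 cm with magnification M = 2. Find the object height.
ho = |hi|/|M| = 4 cm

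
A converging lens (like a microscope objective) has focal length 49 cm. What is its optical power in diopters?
P = 1/f = 2.041 D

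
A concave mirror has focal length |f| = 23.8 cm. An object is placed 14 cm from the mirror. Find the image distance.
f = +23.8 cm (concave); 1/di = 1/f − 1/do → di = -34 cm (virtual image, behind mirror)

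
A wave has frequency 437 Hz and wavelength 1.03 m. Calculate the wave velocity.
v = fλ = 450.1 m/s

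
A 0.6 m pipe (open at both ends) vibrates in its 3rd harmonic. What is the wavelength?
λₙ = 2L/n = 0.4 m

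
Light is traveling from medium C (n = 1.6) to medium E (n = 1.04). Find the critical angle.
θc = arcsin(n₂/n₁) = 40.54°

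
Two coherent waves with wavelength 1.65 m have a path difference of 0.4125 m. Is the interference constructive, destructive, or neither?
neither (partial) — path difference = 0.25λ, neither a whole number of wavelengths nor an odd multiple of λ/2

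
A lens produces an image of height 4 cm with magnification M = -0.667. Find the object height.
ho = |hi|/|M| = 5.997 cm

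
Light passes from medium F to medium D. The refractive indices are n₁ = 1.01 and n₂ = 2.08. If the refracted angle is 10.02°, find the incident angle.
sin θ₁ = (n₂/n₁)·sin θ₂ → θ₁ = 21°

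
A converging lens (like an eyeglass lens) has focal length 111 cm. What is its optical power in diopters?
P = 1/f = 0.9009 D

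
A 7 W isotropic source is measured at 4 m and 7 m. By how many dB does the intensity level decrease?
Δβ = 20·log₁₀(r₂/r₁) = 4.861 dB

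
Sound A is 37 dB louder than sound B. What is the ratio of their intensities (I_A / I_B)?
I_A/I_B = 10^(Δβ/10) = 5012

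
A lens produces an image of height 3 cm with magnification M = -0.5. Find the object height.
ho = |hi|/|M| = 6 cm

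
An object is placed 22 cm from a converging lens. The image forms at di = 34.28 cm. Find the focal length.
1/f = 1/do + 1/di → f = 13.4 cm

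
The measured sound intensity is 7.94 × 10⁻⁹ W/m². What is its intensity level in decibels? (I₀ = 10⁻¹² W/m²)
β = 10·log₁₀(I/I₀) = 39 dB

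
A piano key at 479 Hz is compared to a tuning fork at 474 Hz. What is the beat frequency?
5 Hz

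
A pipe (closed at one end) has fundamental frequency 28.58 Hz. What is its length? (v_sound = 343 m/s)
L = v/(4f₁) = 3 m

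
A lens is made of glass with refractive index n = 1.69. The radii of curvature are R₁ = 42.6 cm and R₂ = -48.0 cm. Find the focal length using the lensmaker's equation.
1/f = (n − 1)(1/R₁ − 1/R₂) → f = 32.71 cm (converging lens)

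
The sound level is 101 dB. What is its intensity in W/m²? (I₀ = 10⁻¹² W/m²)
I = I₀·10^(β/10) = 1.26 × 10⁻² W/m²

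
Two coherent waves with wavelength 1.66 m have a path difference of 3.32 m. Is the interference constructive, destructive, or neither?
constructive — path difference = 2λ, a whole number of wavelengths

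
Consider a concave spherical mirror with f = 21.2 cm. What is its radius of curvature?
R = 2|f| = 42.4 cm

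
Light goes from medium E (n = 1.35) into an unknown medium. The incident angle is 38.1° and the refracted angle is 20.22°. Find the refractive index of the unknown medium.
n₂ = n₁·sin θ₁ / sin θ₂ = 2.41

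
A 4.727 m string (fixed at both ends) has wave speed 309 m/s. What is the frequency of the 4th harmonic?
fₙ = nv/(2L) = 130.7 Hz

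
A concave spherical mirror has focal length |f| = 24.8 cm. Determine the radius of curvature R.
R = 2|f| = 49.6 cm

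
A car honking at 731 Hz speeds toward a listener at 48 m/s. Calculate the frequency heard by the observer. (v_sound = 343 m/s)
f_obs = f·v/(v − v_s) = 849.9 Hz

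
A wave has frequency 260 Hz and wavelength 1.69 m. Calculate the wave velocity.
v = fλ = 439.4 m/s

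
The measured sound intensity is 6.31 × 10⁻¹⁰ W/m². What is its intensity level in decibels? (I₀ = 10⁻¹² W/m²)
β = 10·log₁₀(I/I₀) = 28 dB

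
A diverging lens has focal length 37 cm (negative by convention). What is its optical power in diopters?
P = 1/f = -2.703 D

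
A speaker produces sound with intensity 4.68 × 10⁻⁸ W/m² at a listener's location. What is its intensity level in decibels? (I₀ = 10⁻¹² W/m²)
β = 10·log₁₀(I/I₀) = 46.7 dB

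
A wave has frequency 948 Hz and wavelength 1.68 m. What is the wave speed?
v = fλ = 1593 m/s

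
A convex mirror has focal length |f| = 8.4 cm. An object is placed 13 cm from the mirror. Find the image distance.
f = −8.4 cm (convex); 1/di = 1/f − 1/do → di = -5.103 cm (virtual image, behind mirror)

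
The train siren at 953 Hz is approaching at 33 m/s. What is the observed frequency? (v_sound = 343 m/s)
f_obs = f·v/(v − v_s) = 1054 Hz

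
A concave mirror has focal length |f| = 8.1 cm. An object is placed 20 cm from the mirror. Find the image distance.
f = +8.1 cm (concave); 1/di = 1/f − 1/do → di = 13.61 cm (real image, in front of mirror)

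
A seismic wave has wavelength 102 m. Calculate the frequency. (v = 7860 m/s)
f = v/λ = 77.06 Hz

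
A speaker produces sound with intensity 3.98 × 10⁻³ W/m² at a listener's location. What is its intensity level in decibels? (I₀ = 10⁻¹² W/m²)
β = 10·log₁₀(I/I₀) = 96 dB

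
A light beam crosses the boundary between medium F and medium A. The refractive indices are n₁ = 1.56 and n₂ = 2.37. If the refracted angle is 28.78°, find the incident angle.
sin θ₁ = (n₂/n₁)·sin θ₂ → θ₁ = 47.01°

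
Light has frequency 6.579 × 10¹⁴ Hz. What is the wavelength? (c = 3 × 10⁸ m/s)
λ = c/f = 456 nm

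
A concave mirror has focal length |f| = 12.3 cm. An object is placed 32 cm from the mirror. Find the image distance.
f = +12.3 cm (concave); 1/di = 1/f − 1/do → di = 19.98 cm (real image, in front of mirror)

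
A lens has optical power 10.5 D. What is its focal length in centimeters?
f = 1/P = 9.524 cm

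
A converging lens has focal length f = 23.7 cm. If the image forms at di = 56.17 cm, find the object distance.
1/do = 1/f − 1/di → do = 41 cm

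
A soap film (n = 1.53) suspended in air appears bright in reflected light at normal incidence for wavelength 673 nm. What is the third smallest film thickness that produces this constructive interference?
2nt = (m − ½)λ with m = 3 → t = (m − ½)λ/(2n) = 549.8 nm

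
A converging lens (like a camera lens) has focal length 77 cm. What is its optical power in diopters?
P = 1/f = 1.299 D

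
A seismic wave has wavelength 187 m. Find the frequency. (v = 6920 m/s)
f = v/λ = 37.01 Hz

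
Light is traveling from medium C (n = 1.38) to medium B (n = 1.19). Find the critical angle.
θc = arcsin(n₂/n₁) = 59.58°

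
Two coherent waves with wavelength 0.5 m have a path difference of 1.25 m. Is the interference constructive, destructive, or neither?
destructive — path difference = 2.5λ, an odd multiple of λ/2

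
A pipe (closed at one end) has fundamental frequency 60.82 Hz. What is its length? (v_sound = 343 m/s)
L = v/(4f₁) = 1.41 m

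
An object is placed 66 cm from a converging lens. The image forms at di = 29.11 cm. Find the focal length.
1/f = 1/do + 1/di → f = 20.2 cm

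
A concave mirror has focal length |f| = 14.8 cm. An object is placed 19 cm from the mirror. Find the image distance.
f = +14.8 cm (concave); 1/di = 1/f − 1/do → di = 66.95 cm (real image, in front of mirror)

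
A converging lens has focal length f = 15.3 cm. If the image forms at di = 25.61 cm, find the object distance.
1/do = 1/f − 1/di → do = 38.01 cm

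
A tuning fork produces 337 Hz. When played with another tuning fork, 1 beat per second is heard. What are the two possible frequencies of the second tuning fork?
f₂ = 337 ± 1 Hz → 338 Hz or 336 Hz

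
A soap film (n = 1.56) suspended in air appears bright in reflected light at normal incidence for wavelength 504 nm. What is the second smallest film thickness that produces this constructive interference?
2nt = (m − ½)λ with m = 2 → t = (m − ½)λ/(2n) = 242.3 nm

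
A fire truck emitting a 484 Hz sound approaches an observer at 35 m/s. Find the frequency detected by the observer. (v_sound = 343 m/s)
f_obs = f·v/(v − v_s) = 539 Hz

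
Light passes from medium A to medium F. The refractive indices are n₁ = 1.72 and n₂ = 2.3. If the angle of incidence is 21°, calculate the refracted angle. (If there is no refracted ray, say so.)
sin θ₂ = (n₁/n₂)·sin θ₁ = 0.268 → θ₂ = 15.55°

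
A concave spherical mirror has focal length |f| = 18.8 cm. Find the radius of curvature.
R = 2|f| = 37.6 cm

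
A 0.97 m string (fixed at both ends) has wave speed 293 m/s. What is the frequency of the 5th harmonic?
fₙ = nv/(2L) = 755.2 Hz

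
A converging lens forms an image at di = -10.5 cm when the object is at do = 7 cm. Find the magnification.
M = −di/do = 1.5 (upright image)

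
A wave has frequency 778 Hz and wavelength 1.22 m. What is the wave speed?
v = fλ = 949.2 m/s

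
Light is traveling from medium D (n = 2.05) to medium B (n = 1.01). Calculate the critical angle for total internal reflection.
θc = arcsin(n₂/n₁) = 29.52°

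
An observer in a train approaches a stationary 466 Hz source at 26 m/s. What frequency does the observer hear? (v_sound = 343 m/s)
f_obs = f·(v + v_o)/v = 501.3 Hz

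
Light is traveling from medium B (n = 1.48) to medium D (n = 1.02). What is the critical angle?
θc = arcsin(n₂/n₁) = 43.57°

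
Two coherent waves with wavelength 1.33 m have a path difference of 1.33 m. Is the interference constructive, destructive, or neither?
constructive — path difference = 1λ, a whole number of wavelengths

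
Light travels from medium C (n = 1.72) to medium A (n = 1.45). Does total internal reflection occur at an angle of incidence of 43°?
θc = arcsin(n₂/n₁) = 57.46°; 43° < θc, so no — the ray refracts.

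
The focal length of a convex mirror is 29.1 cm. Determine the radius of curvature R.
R = 2|f| = 58.2 cm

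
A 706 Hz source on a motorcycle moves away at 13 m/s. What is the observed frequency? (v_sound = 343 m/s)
f_obs = f·v/(v + v_s) = 680.2 Hz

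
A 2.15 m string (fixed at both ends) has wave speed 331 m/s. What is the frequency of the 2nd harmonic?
fₙ = nv/(2L) = 154 Hz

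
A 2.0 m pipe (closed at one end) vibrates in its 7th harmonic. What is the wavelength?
λₙ = 4L/n = 1.143 m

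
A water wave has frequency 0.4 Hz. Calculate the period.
T = 1/f = 2.5 s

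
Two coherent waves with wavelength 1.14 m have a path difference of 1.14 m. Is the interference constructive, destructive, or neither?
constructive — path difference = 1λ, a whole number of wavelengths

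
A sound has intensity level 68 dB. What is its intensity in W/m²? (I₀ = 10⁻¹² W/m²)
I = I₀·10^(β/10) = 6.31 × 10⁻⁶ W/m²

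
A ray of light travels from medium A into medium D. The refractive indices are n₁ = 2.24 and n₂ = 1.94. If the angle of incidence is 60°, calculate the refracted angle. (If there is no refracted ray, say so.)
sin θ₂ = (n₁/n₂)·sin θ₁ = 0.9999 → θ₂ = 89.41°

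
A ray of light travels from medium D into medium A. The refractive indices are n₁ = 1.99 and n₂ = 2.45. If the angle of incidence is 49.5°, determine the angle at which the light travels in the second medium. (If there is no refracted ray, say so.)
sin θ₂ = (n₁/n₂)·sin θ₁ = 0.6176 → θ₂ = 38.14°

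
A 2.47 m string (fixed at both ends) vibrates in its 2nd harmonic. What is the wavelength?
λₙ = 2L/n = 2.47 m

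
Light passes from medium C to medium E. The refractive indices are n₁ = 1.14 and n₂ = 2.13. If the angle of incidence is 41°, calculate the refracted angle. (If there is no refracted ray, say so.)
sin θ₂ = (n₁/n₂)·sin θ₁ = 0.3511 → θ₂ = 20.56°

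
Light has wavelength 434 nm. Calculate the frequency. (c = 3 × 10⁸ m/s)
f = c/λ = 6.912 × 10¹⁴ Hz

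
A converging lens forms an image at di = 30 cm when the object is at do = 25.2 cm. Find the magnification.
M = −di/do = -1.19 (inverted image)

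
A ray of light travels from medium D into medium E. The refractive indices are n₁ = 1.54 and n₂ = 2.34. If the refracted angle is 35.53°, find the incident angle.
sin θ₁ = (n₂/n₁)·sin θ₂ → θ₁ = 62.01°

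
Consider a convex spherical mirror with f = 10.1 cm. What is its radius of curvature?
R = 2|f| = 20.2 cm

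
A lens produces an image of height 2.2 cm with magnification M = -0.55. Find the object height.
ho = |hi|/|M| = 4 cm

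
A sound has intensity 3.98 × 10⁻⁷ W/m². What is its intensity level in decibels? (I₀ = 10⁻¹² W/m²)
β = 10·log₁₀(I/I₀) = 56 dB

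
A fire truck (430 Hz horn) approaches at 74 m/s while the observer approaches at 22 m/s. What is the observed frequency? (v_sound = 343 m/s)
f_obs = f·(v + v_o)/(v − v_s) = 583.5 Hz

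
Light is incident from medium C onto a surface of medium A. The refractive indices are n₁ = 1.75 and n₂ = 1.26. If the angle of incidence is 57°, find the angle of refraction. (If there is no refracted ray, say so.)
sin θ₂ = (n₁/n₂)·sin θ₁ = 1.165 > 1, so there is no refracted ray — the light undergoes total internal reflection.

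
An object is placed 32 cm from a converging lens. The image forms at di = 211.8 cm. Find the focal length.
1/f = 1/do + 1/di → f = 27.8 cm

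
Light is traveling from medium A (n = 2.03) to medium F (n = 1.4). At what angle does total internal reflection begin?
θc = arcsin(n₂/n₁) = 43.6°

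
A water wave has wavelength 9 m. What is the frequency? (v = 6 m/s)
f = v/λ = 0.6667 Hz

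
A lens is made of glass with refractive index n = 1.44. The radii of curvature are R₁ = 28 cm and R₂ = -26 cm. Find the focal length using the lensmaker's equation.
1/f = (n − 1)(1/R₁ − 1/R₂) → f = 30.64 cm (converging lens)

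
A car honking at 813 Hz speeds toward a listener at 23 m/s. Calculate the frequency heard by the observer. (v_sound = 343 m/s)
f_obs = f·v/(v − v_s) = 871.4 Hz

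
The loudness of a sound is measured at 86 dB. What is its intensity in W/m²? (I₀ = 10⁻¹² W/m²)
I = I₀·10^(β/10) = 3.98 × 10⁻⁴ W/m²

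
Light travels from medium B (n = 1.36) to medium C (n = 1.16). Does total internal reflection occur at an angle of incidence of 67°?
θc = arcsin(n₂/n₁) = 58.53°; 67° > θc, so yes — total internal reflection.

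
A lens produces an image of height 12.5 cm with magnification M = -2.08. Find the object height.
ho = |hi|/|M| = 6.01 cm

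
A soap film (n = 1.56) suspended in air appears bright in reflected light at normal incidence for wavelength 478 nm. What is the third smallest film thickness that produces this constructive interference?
2nt = (m − ½)λ with m = 3 → t = (m − ½)λ/(2n) = 383 nm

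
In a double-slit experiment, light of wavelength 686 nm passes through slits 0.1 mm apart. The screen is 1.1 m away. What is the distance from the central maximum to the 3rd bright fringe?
y = mλL/d = 22.64 mm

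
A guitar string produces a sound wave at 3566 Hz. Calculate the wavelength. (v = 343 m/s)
λ = v/f = 0.09619 m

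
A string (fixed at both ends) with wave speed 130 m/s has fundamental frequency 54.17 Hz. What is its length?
L = v/(2f₁) = 1.2 m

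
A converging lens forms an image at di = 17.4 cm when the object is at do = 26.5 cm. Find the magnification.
M = −di/do = -0.6566 (inverted image)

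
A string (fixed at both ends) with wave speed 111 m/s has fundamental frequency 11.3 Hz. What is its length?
L = v/(2f₁) = 4.912 m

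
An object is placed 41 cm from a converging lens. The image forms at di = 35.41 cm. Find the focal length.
1/f = 1/do + 1/di → f = 19 cm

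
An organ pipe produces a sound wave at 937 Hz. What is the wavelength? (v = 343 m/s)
λ = v/f = 0.3661 m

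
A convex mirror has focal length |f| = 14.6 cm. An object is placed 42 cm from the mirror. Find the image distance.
f = −14.6 cm (convex); 1/di = 1/f − 1/do → di = -10.83 cm (virtual image, behind mirror)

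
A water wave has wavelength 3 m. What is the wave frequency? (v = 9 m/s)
f = v/λ = 3 Hz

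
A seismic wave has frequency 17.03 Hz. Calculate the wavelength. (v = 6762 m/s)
λ = v/f = 397.1 m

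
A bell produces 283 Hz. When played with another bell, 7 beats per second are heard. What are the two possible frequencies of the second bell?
f₂ = 283 ± 7 Hz → 290 Hz or 276 Hz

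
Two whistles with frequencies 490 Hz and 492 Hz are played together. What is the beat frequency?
2 Hz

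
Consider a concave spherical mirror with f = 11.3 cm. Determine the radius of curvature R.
R = 2|f| = 22.6 cm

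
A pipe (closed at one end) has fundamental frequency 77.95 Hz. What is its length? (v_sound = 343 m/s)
L = v/(4f₁) = 1.1 m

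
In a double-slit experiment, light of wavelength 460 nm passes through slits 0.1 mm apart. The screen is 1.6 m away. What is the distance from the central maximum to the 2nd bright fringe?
y = mλL/d = 14.72 mm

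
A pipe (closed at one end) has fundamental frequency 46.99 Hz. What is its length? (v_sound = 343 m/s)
L = v/(4f₁) = 1.825 m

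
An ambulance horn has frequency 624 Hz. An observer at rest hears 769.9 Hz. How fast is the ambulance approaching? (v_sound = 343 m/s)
v_s = v·(1 − f/f_obs) = 65 m/s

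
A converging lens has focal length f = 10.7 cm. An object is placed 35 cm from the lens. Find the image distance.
1/di = 1/f − 1/do → di = 15.41 cm (real image)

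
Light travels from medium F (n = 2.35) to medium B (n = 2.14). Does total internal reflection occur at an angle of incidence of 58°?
θc = arcsin(n₂/n₁) = 65.59°; 58° < θc, so no — the ray refracts.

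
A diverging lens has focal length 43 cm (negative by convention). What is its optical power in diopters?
P = 1/f = -2.326 D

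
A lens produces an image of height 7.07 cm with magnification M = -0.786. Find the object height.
ho = |hi|/|M| = 8.995 cm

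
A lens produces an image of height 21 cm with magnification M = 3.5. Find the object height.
ho = |hi|/|M| = 6 cm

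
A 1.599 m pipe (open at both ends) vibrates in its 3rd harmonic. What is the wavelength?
λₙ = 2L/n = 1.066 m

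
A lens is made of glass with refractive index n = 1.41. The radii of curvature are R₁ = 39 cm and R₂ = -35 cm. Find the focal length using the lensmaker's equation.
1/f = (n − 1)(1/R₁ − 1/R₂) → f = 44.99 cm (converging lens)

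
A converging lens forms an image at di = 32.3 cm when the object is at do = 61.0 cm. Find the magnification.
M = −di/do = -0.5295 (inverted image)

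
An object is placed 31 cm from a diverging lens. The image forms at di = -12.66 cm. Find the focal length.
1/f = 1/do + 1/di → f = -21.4 cm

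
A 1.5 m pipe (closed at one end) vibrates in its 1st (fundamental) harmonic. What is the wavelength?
λₙ = 4L/n = 6 m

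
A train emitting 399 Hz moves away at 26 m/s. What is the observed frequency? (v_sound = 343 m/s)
f_obs = f·v/(v + v_s) = 370.9 Hz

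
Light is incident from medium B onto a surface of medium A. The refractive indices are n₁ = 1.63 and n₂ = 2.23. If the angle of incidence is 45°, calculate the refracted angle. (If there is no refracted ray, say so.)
sin θ₂ = (n₁/n₂)·sin θ₁ = 0.5169 → θ₂ = 31.12°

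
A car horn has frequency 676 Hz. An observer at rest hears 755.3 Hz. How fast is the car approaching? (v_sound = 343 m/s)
v_s = v·(1 − f/f_obs) = 36.01 m/s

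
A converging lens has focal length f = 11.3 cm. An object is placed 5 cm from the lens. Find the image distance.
1/di = 1/f − 1/do → di = -8.968 cm (virtual image)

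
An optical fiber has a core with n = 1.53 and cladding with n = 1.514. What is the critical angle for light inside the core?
θc = arcsin(n_cladding/n_core) = 81.71°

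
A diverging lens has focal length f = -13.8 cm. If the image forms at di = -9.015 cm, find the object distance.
1/do = 1/f − 1/di → do = 26 cm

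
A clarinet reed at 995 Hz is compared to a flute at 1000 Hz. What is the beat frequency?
5 Hz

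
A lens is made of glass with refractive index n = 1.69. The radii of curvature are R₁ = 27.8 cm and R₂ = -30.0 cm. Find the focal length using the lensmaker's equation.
1/f = (n − 1)(1/R₁ − 1/R₂) → f = 20.91 cm (converging lens)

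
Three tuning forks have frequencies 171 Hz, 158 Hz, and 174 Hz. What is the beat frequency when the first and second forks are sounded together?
13 Hz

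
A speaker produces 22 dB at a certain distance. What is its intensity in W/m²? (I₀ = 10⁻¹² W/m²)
I = I₀·10^(β/10) = 1.58 × 10⁻¹⁰ W/m²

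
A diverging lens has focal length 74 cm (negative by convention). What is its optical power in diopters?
P = 1/f = -1.351 D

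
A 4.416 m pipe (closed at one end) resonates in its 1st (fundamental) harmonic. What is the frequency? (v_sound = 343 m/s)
fₙ = nv/(4L) = 19.42 Hz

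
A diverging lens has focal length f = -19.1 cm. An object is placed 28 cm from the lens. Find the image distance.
1/di = 1/f − 1/do → di = -11.35 cm (virtual image)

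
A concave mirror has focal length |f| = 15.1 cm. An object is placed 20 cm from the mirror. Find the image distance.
f = +15.1 cm (concave); 1/di = 1/f − 1/do → di = 61.63 cm (real image, in front of mirror)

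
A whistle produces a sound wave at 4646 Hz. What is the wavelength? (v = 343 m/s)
λ = v/f = 0.07383 m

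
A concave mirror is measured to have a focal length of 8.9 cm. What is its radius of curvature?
R = 2|f| = 17.8 cm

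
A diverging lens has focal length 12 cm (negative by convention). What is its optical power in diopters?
P = 1/f = -8.333 D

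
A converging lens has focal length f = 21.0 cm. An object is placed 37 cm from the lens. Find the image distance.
1/di = 1/f − 1/do → di = 48.56 cm (real image)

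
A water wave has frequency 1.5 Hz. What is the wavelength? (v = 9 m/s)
λ = v/f = 6 m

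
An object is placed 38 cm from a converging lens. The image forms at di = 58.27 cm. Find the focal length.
1/f = 1/do + 1/di → f = 23 cm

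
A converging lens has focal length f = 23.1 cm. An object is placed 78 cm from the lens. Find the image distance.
1/di = 1/f − 1/do → di = 32.82 cm (real image)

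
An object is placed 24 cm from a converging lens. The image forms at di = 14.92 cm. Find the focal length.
1/f = 1/do + 1/di → f = 9.2 cm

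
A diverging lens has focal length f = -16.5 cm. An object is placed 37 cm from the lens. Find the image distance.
1/di = 1/f − 1/do → di = -11.41 cm (virtual image)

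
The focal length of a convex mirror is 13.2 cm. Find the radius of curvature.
R = 2|f| = 26.4 cm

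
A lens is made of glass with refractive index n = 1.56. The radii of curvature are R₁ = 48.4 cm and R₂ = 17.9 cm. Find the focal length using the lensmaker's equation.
1/f = (n − 1)(1/R₁ − 1/R₂) → f = -50.72 cm (diverging lens)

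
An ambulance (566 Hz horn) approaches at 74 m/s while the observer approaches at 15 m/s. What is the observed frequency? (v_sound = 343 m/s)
f_obs = f·(v + v_o)/(v − v_s) = 753.3 Hz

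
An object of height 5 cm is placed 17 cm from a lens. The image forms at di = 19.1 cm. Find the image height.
hi = (-di/do) × ho = -5.618 cm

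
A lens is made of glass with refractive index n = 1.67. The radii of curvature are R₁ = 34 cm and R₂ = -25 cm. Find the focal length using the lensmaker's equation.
1/f = (n − 1)(1/R₁ − 1/R₂) → f = 21.5 cm (converging lens)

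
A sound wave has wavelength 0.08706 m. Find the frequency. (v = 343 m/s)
f = v/λ = 3940 Hz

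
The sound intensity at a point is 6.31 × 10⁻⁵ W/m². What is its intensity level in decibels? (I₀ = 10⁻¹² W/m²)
β = 10·log₁₀(I/I₀) = 78 dB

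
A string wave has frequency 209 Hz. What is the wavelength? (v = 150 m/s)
λ = v/f = 0.7177 m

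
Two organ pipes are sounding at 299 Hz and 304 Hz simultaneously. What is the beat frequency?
5 Hz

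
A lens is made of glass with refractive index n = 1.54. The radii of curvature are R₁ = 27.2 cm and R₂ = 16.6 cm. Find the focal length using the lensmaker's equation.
1/f = (n − 1)(1/R₁ − 1/R₂) → f = -78.88 cm (diverging lens)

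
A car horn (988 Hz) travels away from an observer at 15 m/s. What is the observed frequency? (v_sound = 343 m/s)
f_obs = f·v/(v + v_s) = 946.6 Hz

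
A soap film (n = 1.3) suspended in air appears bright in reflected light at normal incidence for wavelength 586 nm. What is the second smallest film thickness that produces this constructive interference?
2nt = (m − ½)λ with m = 2 → t = (m − ½)λ/(2n) = 338.1 nm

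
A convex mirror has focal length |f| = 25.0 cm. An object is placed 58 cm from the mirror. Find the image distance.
f = −25.0 cm (convex); 1/di = 1/f − 1/do → di = -17.47 cm (virtual image, behind mirror)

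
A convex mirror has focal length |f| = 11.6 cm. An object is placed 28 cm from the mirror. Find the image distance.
f = −11.6 cm (convex); 1/di = 1/f − 1/do → di = -8.202 cm (virtual image, behind mirror)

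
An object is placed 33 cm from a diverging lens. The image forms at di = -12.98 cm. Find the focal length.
1/f = 1/do + 1/di → f = -21.4 cm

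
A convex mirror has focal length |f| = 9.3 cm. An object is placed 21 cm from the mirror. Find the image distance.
f = −9.3 cm (convex); 1/di = 1/f − 1/do → di = -6.446 cm (virtual image, behind mirror)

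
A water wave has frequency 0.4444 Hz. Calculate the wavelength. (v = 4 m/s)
λ = v/f = 9.001 m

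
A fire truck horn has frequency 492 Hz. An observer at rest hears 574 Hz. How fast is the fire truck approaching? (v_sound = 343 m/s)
v_s = v·(1 − f/f_obs) = 49 m/s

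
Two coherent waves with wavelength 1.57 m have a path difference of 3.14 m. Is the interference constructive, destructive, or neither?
constructive — path difference = 2λ, a whole number of wavelengths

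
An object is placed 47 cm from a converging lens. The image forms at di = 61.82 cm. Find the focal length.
1/f = 1/do + 1/di → f = 26.7 cm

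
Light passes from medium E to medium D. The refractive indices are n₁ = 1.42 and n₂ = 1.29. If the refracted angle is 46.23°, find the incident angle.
sin θ₁ = (n₂/n₁)·sin θ₂ → θ₁ = 41°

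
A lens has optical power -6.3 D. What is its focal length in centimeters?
f = 1/P = -15.87 cm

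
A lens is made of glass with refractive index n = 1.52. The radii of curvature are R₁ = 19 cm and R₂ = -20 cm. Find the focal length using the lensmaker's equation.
1/f = (n − 1)(1/R₁ − 1/R₂) → f = 18.74 cm (converging lens)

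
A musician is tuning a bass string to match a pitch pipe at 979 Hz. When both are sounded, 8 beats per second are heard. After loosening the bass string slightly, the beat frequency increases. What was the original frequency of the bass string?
971 Hz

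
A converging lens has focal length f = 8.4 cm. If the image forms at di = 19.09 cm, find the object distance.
1/do = 1/f − 1/di → do = 15 cm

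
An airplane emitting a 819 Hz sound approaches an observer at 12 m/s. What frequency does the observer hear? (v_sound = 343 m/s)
f_obs = f·v/(v − v_s) = 848.7 Hz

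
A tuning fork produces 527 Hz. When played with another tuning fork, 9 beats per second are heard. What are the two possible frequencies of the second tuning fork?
f₂ = 527 ± 9 Hz → 536 Hz or 518 Hz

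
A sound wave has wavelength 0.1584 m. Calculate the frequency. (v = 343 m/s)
f = v/λ = 2165 Hz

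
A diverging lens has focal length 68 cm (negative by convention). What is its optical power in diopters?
P = 1/f = -1.471 D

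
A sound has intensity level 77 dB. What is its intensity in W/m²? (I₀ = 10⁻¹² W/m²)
I = I₀·10^(β/10) = 5.01 × 10⁻⁵ W/m²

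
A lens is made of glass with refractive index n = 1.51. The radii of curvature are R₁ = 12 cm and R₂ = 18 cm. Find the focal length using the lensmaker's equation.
1/f = (n − 1)(1/R₁ − 1/R₂) → f = 70.59 cm (converging lens)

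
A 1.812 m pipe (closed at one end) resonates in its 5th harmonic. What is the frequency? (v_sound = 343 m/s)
fₙ = nv/(4L) = 236.6 Hz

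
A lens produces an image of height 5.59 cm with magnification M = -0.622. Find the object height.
ho = |hi|/|M| = 8.987 cm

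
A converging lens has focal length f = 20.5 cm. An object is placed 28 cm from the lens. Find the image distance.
1/di = 1/f − 1/do → di = 76.53 cm (real image)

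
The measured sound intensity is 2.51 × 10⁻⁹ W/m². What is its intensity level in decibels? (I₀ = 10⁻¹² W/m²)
β = 10·log₁₀(I/I₀) = 34 dB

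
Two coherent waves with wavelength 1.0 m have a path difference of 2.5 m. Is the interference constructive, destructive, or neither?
destructive — path difference = 2.5λ, an odd multiple of λ/2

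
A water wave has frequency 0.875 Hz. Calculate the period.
T = 1/f = 1.143 s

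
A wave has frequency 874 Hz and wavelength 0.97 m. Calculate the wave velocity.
v = fλ = 847.8 m/s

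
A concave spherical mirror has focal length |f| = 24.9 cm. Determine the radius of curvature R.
R = 2|f| = 49.8 cm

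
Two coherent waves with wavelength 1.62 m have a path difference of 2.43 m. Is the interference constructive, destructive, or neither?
destructive — path difference = 1.5λ, an odd multiple of λ/2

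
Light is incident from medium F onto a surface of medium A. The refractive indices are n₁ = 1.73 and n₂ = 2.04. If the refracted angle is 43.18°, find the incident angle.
sin θ₁ = (n₂/n₁)·sin θ₂ → θ₁ = 53.8°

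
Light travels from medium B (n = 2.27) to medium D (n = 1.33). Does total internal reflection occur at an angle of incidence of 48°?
θc = arcsin(n₂/n₁) = 35.87°; 48° > θc, so yes — total internal reflection.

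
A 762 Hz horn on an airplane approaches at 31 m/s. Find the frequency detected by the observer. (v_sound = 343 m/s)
f_obs = f·v/(v − v_s) = 837.7 Hz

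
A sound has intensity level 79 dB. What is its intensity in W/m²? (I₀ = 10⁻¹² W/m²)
I = I₀·10^(β/10) = 7.94 × 10⁻⁵ W/m²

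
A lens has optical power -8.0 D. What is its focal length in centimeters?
f = 1/P = -12.5 cm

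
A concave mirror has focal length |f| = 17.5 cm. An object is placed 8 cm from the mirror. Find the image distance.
f = +17.5 cm (concave); 1/di = 1/f − 1/do → di = -14.74 cm (virtual image, behind mirror)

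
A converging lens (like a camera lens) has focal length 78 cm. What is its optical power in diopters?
P = 1/f = 1.282 D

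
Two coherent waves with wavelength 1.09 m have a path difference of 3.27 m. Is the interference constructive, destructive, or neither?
constructive — path difference = 3λ, a whole number of wavelengths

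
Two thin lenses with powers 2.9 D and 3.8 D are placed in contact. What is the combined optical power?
P_total = P₁ + P₂ = 6.7 D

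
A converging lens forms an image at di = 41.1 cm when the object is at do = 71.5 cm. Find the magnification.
M = −di/do = -0.5748 (inverted image)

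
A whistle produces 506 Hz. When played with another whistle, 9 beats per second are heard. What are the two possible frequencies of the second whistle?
f₂ = 506 ± 9 Hz → 515 Hz or 497 Hz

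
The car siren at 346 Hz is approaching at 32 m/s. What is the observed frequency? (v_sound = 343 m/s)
f_obs = f·v/(v − v_s) = 381.6 Hz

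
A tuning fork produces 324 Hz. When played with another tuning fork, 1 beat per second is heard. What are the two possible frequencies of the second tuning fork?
f₂ = 324 ± 1 Hz → 325 Hz or 323 Hz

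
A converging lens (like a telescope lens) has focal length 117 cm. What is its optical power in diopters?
P = 1/f = 0.8547 D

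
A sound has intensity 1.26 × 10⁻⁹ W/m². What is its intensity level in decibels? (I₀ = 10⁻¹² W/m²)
β = 10·log₁₀(I/I₀) = 31 dB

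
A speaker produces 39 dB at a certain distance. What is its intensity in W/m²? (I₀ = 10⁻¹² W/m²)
I = I₀·10^(β/10) = 7.94 × 10⁻⁹ W/m²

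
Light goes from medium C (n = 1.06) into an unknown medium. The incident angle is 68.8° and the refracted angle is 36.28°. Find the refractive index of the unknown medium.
n₂ = n₁·sin θ₁ / sin θ₂ = 1.67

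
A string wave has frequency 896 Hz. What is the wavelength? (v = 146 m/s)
λ = v/f = 0.1629 m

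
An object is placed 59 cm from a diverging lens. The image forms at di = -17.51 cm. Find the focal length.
1/f = 1/do + 1/di → f = -24.9 cm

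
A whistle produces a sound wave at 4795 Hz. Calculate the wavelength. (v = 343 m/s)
λ = v/f = 0.07153 m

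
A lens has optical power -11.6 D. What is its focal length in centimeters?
f = 1/P = -8.621 cm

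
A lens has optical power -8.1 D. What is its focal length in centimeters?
f = 1/P = -12.35 cm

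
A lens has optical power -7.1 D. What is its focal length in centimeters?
f = 1/P = -14.08 cm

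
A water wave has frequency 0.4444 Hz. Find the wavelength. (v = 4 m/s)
λ = v/f = 9.001 m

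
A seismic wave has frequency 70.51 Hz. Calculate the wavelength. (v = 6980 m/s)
λ = v/f = 98.99 m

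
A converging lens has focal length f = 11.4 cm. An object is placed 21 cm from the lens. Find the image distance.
1/di = 1/f − 1/do → di = 24.94 cm (real image)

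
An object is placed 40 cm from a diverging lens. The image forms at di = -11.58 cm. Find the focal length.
1/f = 1/do + 1/di → f = -16.3 cm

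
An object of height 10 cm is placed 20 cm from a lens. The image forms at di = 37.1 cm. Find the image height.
hi = (-di/do) × ho = -18.55 cm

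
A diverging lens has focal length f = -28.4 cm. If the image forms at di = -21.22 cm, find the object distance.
1/do = 1/f − 1/di → do = 83.93 cm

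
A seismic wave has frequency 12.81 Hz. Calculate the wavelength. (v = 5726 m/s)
λ = v/f = 447 m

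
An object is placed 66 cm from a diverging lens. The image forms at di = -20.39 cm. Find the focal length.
1/f = 1/do + 1/di → f = -29.51 cm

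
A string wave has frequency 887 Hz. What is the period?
T = 1/f = 0.001127 s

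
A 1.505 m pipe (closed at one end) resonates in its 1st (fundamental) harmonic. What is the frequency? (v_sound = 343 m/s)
fₙ = nv/(4L) = 56.98 Hz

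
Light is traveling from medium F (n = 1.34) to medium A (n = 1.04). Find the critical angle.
θc = arcsin(n₂/n₁) = 50.91°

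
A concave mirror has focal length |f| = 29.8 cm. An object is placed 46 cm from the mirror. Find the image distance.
f = +29.8 cm (concave); 1/di = 1/f − 1/do → di = 84.62 cm (real image, in front of mirror)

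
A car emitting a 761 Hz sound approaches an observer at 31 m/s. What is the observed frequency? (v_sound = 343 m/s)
f_obs = f·v/(v − v_s) = 836.6 Hz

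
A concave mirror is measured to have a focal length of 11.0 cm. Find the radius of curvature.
R = 2|f| = 22 cm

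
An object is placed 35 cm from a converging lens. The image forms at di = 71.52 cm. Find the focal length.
1/f = 1/do + 1/di → f = 23.5 cm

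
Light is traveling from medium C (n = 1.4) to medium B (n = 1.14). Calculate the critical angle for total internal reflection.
θc = arcsin(n₂/n₁) = 54.52°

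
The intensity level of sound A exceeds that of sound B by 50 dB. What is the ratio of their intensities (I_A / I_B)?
I_A/I_B = 10^(Δβ/10) = 100000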